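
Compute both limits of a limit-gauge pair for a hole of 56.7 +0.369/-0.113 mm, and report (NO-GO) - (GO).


GO = nominal - lower_tol (smallest hole = maximum material condition)
GO = 56.7 - 0.113 = 56.587
NO-GO = nominal + upper_tol (largest hole = least material condition)
NO-GO = 56.7 + 0.369 = 57.069
spread = NO-GO - GO = 57.069 - 56.587 = 0.4820

0.4820


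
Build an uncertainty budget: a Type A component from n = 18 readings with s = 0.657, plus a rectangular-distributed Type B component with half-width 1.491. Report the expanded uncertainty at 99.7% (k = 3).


u_A = s / sqrt(n) = 0.657 / sqrt(18) = 0.15485639
u_B = half_width / sqrt(3) = 1.491 / sqrt(3) = 0.86082925
uc = sqrt(u_A^2 + u_B^2) = sqrt(0.15485639^2 + 0.86082925^2) = 0.87464707
U = k * uc = 3 * 0.87464707
U = 2.6239

2.6239


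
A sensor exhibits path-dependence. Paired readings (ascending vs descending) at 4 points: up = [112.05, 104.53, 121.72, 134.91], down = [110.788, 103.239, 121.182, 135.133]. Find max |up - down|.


|112.05 - 110.788| = 1.2620
|104.53 - 103.239| = 1.2910
|121.72 - 121.182| = 0.5380
|134.91 - 135.133| = 0.2230
hysteresis = max(diffs) = 1.2910

1.2910


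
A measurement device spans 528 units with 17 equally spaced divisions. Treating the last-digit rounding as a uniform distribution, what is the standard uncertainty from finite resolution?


resolution = range / divisions
resolution = 528 / 17 = 31.058824
u_res = resolution / (2*sqrt(3))
u_res = 31.058824 / 3.4641016
u_res = 8.9659

8.9659


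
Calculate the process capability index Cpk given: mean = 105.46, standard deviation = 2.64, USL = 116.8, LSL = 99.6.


Cpu = (USL - mean) / (3*sigma) = (116.8 - 105.46) / (3*2.64) = 1.4318
Cpl = (mean - LSL) / (3*sigma) = (105.46 - 99.6) / (3*2.64) = 0.7399
Cpk = min(Cpu, Cpl) = 0.7399

0.7399


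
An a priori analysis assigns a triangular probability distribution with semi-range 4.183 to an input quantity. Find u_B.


u_B = half_width / sqrt(6)
u_B = 4.183 / 2.4494897
u_B = 1.7077

1.7077


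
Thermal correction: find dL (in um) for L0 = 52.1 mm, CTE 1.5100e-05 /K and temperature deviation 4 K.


dL = L * alpha * dT
= 52.1 * 1.5100e-05 * 4
= 0.0031468 mm
dL_um = 0.0031468 * 1000 = 3.1468 um

3.1468


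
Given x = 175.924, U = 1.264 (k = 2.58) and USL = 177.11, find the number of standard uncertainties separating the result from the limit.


u = U / k = 1.264 / 2.58 = 0.48992248
margin = |USL - x| = |177.11 - 175.924| = 1.186
z = margin / u = 1.186 / 0.48992248
z = 2.4208

2.4208


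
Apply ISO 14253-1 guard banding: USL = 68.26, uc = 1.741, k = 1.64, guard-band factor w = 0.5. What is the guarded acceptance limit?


U = k * uc = 1.64 * 1.741 = 2.85524
guard band g = w * U = 0.5 * 2.85524 = 1.42762
AL = USL - g = 68.26 - 1.42762
AL = 66.8324

66.8324


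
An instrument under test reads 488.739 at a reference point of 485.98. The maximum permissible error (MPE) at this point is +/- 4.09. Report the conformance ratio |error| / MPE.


e = indication - reference = 488.739 - 485.98 = 2.7590
|e| = 2.7590
ratio = |e| / MPE = 2.7590 / 4.09
ratio = 0.6746

0.6746


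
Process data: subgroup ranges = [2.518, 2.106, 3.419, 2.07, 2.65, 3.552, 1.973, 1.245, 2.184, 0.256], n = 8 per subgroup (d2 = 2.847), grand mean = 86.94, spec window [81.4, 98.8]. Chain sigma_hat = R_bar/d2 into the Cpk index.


R_bar = (2.518 + 2.106 + 3.419 + 2.07 + 2.65 + 3.552 + 1.973 + 1.245 + 2.184 + 0.256) / 10 = 2.1973
sigma = R_bar / d2 = 2.1973 / 2.847 = 0.77179487
Cp = (USL - LSL)/(6*sigma) = (98.8 - 81.4)/(6*0.77179487) = 3.7575
Cpu = (98.8 - 86.94)/(3*0.77179487) = 5.1223
Cpl = (86.94 - 81.4)/(3*0.77179487) = 2.3927
Cpk = min(Cpu, Cpl) = 2.3927

2.3927


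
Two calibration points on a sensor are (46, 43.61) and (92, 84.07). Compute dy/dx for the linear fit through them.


slope = (y2 - y1) / (x2 - x1)
= (84.07 - 43.61) / (92 - 46)
= 40.4600 / 46
= 0.8796

0.8796


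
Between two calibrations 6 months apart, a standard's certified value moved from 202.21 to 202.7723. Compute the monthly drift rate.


rate = (v2 - v1) / months
= (202.7723 - 202.21) / 6
= 0.5623 / 6
= 0.0937

0.0937


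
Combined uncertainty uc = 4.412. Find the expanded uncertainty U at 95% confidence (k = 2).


U = k * uc
U = 2 * 4.412
U = 8.8240

8.8240


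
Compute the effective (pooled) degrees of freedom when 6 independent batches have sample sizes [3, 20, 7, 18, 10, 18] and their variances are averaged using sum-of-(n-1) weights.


nu = sum_i (n_i - 1)
nu = ((3 - 1) + (20 - 1) + (7 - 1) + (18 - 1) + (10 - 1) + (18 - 1))
nu = 2 + 19 + 6 + 17 + 9 + 17
nu = 70

70


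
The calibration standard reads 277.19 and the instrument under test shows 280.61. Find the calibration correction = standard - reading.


Correction = standard - reading
= 277.19 - 280.61
= -3.4200

-3.4200


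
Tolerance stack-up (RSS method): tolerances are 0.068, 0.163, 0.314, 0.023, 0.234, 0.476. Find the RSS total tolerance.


RSS = sqrt(0.068^2 + 0.163^2 + 0.314^2 + 0.023^2 + 0.234^2 + 0.476^2)
= sqrt(0.41165)
= 0.6416

0.6416


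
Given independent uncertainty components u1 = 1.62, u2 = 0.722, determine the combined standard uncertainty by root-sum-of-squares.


uc = sqrt(1.62^2 + 0.722^2)
uc = sqrt(3.145684)
uc = 1.7736

1.7736


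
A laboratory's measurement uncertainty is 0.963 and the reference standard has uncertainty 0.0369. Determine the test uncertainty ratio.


TUR = u_lab / u_ref
= 0.963 / 0.0369
= 26.0976

26.0976


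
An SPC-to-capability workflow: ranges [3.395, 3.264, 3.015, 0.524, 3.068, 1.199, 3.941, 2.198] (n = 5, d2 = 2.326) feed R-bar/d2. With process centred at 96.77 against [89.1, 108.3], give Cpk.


R_bar = (3.395 + 3.264 + 3.015 + 0.524 + 3.068 + 1.199 + 3.941 + 2.198) / 8 = 2.5755
sigma = R_bar / d2 = 2.5755 / 2.326 = 1.1072657
Cp = (USL - LSL)/(6*sigma) = (108.3 - 89.1)/(6*1.1072657) = 2.8900
Cpu = (108.3 - 96.77)/(3*1.1072657) = 3.4710
Cpl = (96.77 - 89.1)/(3*1.1072657) = 2.3090
Cpk = min(Cpu, Cpl) = 2.3090

2.3090


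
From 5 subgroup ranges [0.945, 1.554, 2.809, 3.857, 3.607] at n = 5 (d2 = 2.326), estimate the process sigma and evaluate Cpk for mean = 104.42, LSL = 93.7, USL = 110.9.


R_bar = (0.945 + 1.554 + 2.809 + 3.857 + 3.607) / 5 = 2.5544
sigma = R_bar / d2 = 2.5544 / 2.326 = 1.0981943
Cp = (USL - LSL)/(6*sigma) = (110.9 - 93.7)/(6*1.0981943) = 2.6103
Cpu = (110.9 - 104.42)/(3*1.0981943) = 1.9669
Cpl = (104.42 - 93.7)/(3*1.0981943) = 3.2538
Cpk = min(Cpu, Cpl) = 1.9669

1.9669


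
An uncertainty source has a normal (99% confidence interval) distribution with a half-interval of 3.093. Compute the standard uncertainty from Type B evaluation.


u_B = half_width / 2.576
u_B = 3.093 / 2.576
u_B = 1.2007

1.2007


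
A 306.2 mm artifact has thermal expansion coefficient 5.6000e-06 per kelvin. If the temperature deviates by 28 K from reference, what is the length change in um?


dL = L * alpha * dT
= 306.2 * 5.6000e-06 * 28
= 0.0480122 mm
dL_um = 0.0480122 * 1000 = 48.0122 um

48.0122


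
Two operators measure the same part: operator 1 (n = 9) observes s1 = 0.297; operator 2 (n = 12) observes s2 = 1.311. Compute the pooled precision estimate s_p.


s_p = sqrt(((n1-1)*s1^2 + (n2-1)*s2^2) / (n1+n2-2))
numerator = (9-1)*0.297^2 + (12-1)*1.311^2 = 0.705672 + 18.905931 = 19.611603
denominator = 9 + 12 - 2 = 19
s_p^2 = 19.611603 / 19 = 1.0321896
s_p = sqrt(1.0321896) = 1.0160

1.0160


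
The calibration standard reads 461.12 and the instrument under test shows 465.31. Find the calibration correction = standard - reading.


Correction = standard - reading
= 461.12 - 465.31
= -4.1900

-4.1900


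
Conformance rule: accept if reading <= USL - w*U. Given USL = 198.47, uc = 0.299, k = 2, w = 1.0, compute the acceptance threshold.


U = k * uc = 2 * 0.299 = 0.598
guard band g = w * U = 1.0 * 0.598 = 0.598
AL = USL - g = 198.47 - 0.598
AL = 197.8720

197.8720


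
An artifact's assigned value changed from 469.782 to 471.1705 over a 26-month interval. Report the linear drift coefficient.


rate = (v2 - v1) / months
= (471.1705 - 469.782) / 26
= 1.3885 / 26
= 0.0534

0.0534


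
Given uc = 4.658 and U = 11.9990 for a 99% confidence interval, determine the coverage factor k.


k = U / uc
k = 11.9990 / 4.658
k = 2.576

2.576


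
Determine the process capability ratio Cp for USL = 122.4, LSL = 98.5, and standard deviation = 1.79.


Cp = (USL - LSL) / (6 * sigma)
= (122.4 - 98.5) / (6 * 1.79)
= 23.9000 / 10.7400
= 2.2253

2.2253


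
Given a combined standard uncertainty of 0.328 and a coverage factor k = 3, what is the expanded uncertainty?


U = k * uc
U = 3 * 0.328
U = 0.9840

0.9840


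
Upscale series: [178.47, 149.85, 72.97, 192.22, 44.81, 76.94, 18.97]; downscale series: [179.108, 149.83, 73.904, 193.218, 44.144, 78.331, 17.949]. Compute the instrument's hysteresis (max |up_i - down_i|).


|178.47 - 179.108| = 0.6380
|149.85 - 149.83| = 0.0200
|72.97 - 73.904| = 0.9340
|192.22 - 193.218| = 0.9980
|44.81 - 44.144| = 0.6660
|76.94 - 78.331| = 1.3910
|18.97 - 17.949| = 1.0210
hysteresis = max(diffs) = 1.3910

1.3910


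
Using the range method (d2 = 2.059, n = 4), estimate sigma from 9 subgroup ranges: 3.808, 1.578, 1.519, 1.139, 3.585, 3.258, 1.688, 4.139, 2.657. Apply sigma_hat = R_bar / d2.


R_bar = (3.808 + 1.578 + 1.519 + 1.139 + 3.585 + 3.258 + 1.688 + 4.139 + 2.657) / 9
R_bar = 23.371 / 9 = 2.5967778
sigma_hat = R_bar / d2 = 2.5967778 / 2.059 = 1.2612

1.2612


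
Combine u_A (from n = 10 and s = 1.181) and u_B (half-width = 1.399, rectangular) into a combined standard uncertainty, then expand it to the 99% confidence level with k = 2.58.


u_A = s / sqrt(n) = 1.181 / sqrt(10) = 0.37346499
u_B = half_width / sqrt(3) = 1.399 / sqrt(3) = 0.80771303
uc = sqrt(u_A^2 + u_B^2) = sqrt(0.37346499^2 + 0.80771303^2) = 0.88987439
U = k * uc = 2.58 * 0.88987439
U = 2.2959

2.2959


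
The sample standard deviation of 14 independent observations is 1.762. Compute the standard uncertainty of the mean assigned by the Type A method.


u_A = s / sqrt(n)
u_A = 1.762 / sqrt(14)
u_A = 1.762 / 3.7416574
u_A = 0.4709

0.4709


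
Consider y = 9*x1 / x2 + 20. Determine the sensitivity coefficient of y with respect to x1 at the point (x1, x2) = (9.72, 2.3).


y = 9*x1 / x2 + 20
dy/dx1 = 9/x2
Evaluate at x2 = 2.3: c1 = 9 / 2.3
c1 = 3.9130

3.9130


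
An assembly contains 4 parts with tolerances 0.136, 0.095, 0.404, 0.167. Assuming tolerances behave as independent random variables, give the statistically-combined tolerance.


RSS = sqrt(0.136^2 + 0.095^2 + 0.404^2 + 0.167^2)
= sqrt(0.218626)
= 0.4676

0.4676


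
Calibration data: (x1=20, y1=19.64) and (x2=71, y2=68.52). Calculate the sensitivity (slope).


slope = (y2 - y1) / (x2 - x1)
= (68.52 - 19.64) / (71 - 20)
= 48.8800 / 51
= 0.9584

0.9584


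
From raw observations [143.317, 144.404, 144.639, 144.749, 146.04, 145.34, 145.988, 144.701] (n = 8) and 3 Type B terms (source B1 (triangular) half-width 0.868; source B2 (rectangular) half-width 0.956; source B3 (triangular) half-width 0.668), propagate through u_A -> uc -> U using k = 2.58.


mean = (143.317 + 144.404 + 144.639 + 144.749 + 146.04 + 145.34 + 145.988 + 144.701) / 8 = 144.89725
s = sqrt(sum((x - mean)^2)/(n-1)) = 0.8911719
u_A = s / sqrt(n) = 0.8911719 / sqrt(8) = 0.31507685
u_B1 = 0.868 / sqrt(6) = 0.35435952
u_B2 = 0.956 / sqrt(3) = 0.55194686
u_B3 = 0.668 / sqrt(6) = 0.27270986
uc = sqrt(0.31507685^2 + 0.35435952^2 + 0.55194686^2 + 0.27270986^2) = 0.77708436
U = k * uc = 2.58 * 0.77708436
U = 2.0049

2.0049


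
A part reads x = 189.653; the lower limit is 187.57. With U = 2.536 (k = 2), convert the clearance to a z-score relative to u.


u = U / k = 2.536 / 2 = 1.268
margin = |LSL - x| = |187.57 - 189.653| = 2.083
z = margin / u = 2.083 / 1.268
z = 1.6427

1.6427


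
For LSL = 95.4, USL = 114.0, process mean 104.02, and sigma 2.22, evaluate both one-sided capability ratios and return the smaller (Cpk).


Cpu = (USL - mean) / (3*sigma) = (114.0 - 104.02) / (3*2.22) = 1.4985
Cpl = (mean - LSL) / (3*sigma) = (104.02 - 95.4) / (3*2.22) = 1.2943
Cpk = min(Cpu, Cpl) = 1.2943

1.2943


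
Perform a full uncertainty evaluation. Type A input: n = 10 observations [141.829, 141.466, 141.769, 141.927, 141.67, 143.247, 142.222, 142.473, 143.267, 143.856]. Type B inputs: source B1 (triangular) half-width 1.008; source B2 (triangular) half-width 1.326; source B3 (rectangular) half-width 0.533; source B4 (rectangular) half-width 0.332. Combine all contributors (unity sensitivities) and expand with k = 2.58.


mean = (141.829 + 141.466 + 141.769 + 141.927 + 141.67 + 143.247 + 142.222 + 142.473 + 143.267 + 143.856) / 10 = 142.3726
s = sqrt(sum((x - mean)^2)/(n-1)) = 0.81457053
u_A = s / sqrt(n) = 0.81457053 / sqrt(10) = 0.25758982
u_B1 = 1.008 / sqrt(6) = 0.41151428
u_B2 = 1.326 / sqrt(6) = 0.54133723
u_B3 = 0.533 / sqrt(3) = 0.30772769
u_B4 = 0.332 / sqrt(3) = 0.19168029
uc = sqrt(0.25758982^2 + 0.41151428^2 + 0.54133723^2 + 0.30772769^2 + 0.19168029^2) = 0.81251473
U = k * uc = 2.58 * 0.81251473
U = 2.0963

2.0963


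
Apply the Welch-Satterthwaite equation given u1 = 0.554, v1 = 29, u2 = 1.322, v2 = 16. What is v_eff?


uc = sqrt(u1^2 + u2^2) = sqrt(0.554^2 + 1.322^2) = 1.4333876
v_eff = uc^4 / (u1^4/v1 + u2^4/v2)
= 1.4333876^4 / (0.554^4/29 + 1.322^4/16)
= 4.2213812 / 0.19414815
v_eff = 21.7431

21.7431


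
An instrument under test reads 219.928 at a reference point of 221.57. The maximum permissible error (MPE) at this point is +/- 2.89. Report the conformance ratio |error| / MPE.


e = indication - reference = 219.928 - 221.57 = -1.6420
|e| = 1.6420
ratio = |e| / MPE = 1.6420 / 2.89
ratio = 0.5682

0.5682


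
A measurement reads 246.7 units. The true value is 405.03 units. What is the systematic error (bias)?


Systematic error = measured - true
= 246.7 - 405.03
= -158.3300

-158.3300


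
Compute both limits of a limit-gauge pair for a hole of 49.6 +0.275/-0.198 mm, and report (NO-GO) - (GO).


GO = nominal - lower_tol (smallest hole = maximum material condition)
GO = 49.6 - 0.198 = 49.402
NO-GO = nominal + upper_tol (largest hole = least material condition)
NO-GO = 49.6 + 0.275 = 49.875
spread = NO-GO - GO = 49.875 - 49.402 = 0.4730

0.4730


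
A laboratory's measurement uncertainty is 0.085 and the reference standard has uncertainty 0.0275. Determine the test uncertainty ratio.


TUR = u_lab / u_ref
= 0.085 / 0.0275
= 3.0909

3.0909


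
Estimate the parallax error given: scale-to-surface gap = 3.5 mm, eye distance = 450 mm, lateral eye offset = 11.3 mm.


error = h * offset / d
= 3.5 * 11.3 / 450
= 0.0879

0.0879


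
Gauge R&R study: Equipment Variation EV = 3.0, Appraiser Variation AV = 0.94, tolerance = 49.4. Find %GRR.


GRR = sqrt(EV^2 + AV^2) = sqrt(3.0^2 + 0.94^2) = 3.1438193
%GRR = GRR / tol * 100 = 3.1438193 / 49.4 * 100
%GRR = 6.3640

6.3640


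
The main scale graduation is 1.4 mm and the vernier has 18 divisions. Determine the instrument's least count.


LC = MSD / n_div
= 1.4 / 18
= 0.0778

0.0778


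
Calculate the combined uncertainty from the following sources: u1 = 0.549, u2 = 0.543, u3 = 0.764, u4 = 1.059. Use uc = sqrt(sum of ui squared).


uc = sqrt(0.549^2 + 0.543^2 + 0.764^2 + 1.059^2)
uc = sqrt(2.301427)
uc = 1.5170

1.5170


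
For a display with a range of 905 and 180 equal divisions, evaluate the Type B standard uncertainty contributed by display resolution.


resolution = range / divisions
resolution = 905 / 180 = 5.0277778
u_res = resolution / (2*sqrt(3))
u_res = 5.0277778 / 3.4641016
u_res = 1.4514

1.4514


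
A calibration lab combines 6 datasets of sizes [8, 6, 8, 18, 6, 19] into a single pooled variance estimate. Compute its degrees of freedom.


nu = sum_i (n_i - 1)
nu = ((8 - 1) + (6 - 1) + (8 - 1) + (18 - 1) + (6 - 1) + (19 - 1))
nu = 7 + 5 + 7 + 17 + 5 + 18
nu = 59

59


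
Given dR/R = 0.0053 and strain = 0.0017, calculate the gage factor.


GF = (dR/R) / epsilon
= 0.0053 / 0.0017
= 3.1176

3.1176


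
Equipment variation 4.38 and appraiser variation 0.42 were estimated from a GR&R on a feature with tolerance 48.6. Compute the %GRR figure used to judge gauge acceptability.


GRR = sqrt(EV^2 + AV^2) = sqrt(4.38^2 + 0.42^2) = 4.4000909
%GRR = GRR / tol * 100 = 4.4000909 / 48.6 * 100
%GRR = 9.0537

9.0537


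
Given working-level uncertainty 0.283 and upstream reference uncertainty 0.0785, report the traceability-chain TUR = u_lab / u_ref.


TUR = u_lab / u_ref
= 0.283 / 0.0785
= 3.6051

3.6051


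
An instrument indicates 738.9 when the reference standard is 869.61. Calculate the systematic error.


Systematic error = measured - true
= 738.9 - 869.61
= -130.7100

-130.7100


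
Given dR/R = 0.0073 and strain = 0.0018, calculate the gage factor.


GF = (dR/R) / epsilon
= 0.0073 / 0.0018
= 4.0556

4.0556


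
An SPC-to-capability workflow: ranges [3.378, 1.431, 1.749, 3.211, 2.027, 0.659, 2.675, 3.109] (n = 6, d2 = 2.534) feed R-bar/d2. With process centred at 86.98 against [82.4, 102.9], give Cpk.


R_bar = (3.378 + 1.431 + 1.749 + 3.211 + 2.027 + 0.659 + 2.675 + 3.109) / 8 = 2.279875
sigma = R_bar / d2 = 2.279875 / 2.534 = 0.89971389
Cp = (USL - LSL)/(6*sigma) = (102.9 - 82.4)/(6*0.89971389) = 3.7975
Cpu = (102.9 - 86.98)/(3*0.89971389) = 5.8982
Cpl = (86.98 - 82.4)/(3*0.89971389) = 1.6968
Cpk = min(Cpu, Cpl) = 1.6968

1.6968


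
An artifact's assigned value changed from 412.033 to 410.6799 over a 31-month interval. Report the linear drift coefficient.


rate = (v2 - v1) / months
= (410.6799 - 412.033) / 31
= -1.3531 / 31
= -0.0436

-0.0436


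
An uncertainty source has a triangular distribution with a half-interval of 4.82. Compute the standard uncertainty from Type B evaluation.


u_B = half_width / sqrt(6)
u_B = 4.82 / 2.4494897
u_B = 1.9678

1.9678


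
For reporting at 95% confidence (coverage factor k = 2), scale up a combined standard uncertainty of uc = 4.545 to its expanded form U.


U = k * uc
U = 2 * 4.545
U = 9.0900

9.0900


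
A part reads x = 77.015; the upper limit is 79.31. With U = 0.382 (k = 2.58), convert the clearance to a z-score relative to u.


u = U / k = 0.382 / 2.58 = 0.14806202
margin = |USL - x| = |79.31 - 77.015| = 2.295
z = margin / u = 2.295 / 0.14806202
z = 15.5003

15.5003


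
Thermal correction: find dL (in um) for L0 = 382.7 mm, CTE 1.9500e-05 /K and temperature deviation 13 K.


dL = L * alpha * dT
= 382.7 * 1.9500e-05 * 13
= 0.0970144 mm
dL_um = 0.0970144 * 1000 = 97.0144 um

97.0144


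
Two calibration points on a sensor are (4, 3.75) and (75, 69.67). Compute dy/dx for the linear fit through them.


slope = (y2 - y1) / (x2 - x1)
= (69.67 - 3.75) / (75 - 4)
= 65.9200 / 71
= 0.9285

0.9285


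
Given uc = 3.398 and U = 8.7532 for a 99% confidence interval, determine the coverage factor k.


k = U / uc
k = 8.7532 / 3.398
k = 2.576

2.576


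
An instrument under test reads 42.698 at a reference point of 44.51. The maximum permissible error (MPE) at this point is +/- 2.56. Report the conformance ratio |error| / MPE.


e = indication - reference = 42.698 - 44.51 = -1.8120
|e| = 1.8120
ratio = |e| / MPE = 1.8120 / 2.56
ratio = 0.7078

0.7078


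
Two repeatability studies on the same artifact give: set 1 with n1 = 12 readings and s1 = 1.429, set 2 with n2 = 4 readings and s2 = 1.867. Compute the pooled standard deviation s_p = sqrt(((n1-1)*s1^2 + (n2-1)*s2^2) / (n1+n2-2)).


s_p = sqrt(((n1-1)*s1^2 + (n2-1)*s2^2) / (n1+n2-2))
numerator = (12-1)*1.429^2 + (4-1)*1.867^2 = 22.462451 + 10.457067 = 32.919518
denominator = 12 + 4 - 2 = 14
s_p^2 = 32.919518 / 14 = 2.3513941
s_p = sqrt(2.3513941) = 1.5334

1.5334


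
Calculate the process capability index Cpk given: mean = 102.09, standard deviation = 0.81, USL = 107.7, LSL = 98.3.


Cpu = (USL - mean) / (3*sigma) = (107.7 - 102.09) / (3*0.81) = 2.3086
Cpl = (mean - LSL) / (3*sigma) = (102.09 - 98.3) / (3*0.81) = 1.5597
Cpk = min(Cpu, Cpl) = 1.5597

1.5597


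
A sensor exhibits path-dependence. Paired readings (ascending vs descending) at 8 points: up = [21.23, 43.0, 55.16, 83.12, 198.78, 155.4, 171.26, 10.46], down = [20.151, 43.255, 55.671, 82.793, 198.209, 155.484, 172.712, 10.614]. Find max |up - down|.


|21.23 - 20.151| = 1.0790
|43.0 - 43.255| = 0.2550
|55.16 - 55.671| = 0.5110
|83.12 - 82.793| = 0.3270
|198.78 - 198.209| = 0.5710
|155.4 - 155.484| = 0.0840
|171.26 - 172.712| = 1.4520
|10.46 - 10.614| = 0.1540
hysteresis = max(diffs) = 1.4520

1.4520


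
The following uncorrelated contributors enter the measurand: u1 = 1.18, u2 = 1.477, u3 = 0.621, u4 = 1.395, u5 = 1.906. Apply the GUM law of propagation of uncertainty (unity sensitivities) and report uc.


uc = sqrt(1.18^2 + 1.477^2 + 0.621^2 + 1.395^2 + 1.906^2)
uc = sqrt(9.538431)
uc = 3.0884

3.0884


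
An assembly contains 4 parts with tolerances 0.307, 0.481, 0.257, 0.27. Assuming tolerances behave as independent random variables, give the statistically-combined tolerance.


RSS = sqrt(0.307^2 + 0.481^2 + 0.257^2 + 0.27^2)
= sqrt(0.464559)
= 0.6816

0.6816


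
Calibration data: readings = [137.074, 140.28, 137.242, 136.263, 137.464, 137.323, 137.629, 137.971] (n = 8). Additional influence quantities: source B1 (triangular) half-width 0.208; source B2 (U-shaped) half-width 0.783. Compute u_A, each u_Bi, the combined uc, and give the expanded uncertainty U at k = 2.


mean = (137.074 + 140.28 + 137.242 + 136.263 + 137.464 + 137.323 + 137.629 + 137.971) / 8 = 137.65575
s = sqrt(sum((x - mean)^2)/(n-1)) = 1.1700825
u_A = s / sqrt(n) = 1.1700825 / sqrt(8) = 0.41368664
u_B1 = 0.208 / sqrt(6) = 0.084915644
u_B2 = 0.783 / sqrt(2) = 0.55366461
uc = sqrt(0.41368664^2 + 0.084915644^2 + 0.55366461^2) = 0.69634173
U = k * uc = 2 * 0.69634173
U = 1.3927

1.3927


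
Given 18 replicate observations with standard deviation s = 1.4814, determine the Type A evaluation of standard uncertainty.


u_A = s / sqrt(n)
u_A = 1.4814 / sqrt(18)
u_A = 1.4814 / 4.2426407
u_A = 0.3492

0.3492


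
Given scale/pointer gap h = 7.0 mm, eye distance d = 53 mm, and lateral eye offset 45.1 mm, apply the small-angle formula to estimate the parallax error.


error = h * offset / d
= 7.0 * 45.1 / 53
= 5.9566

5.9566


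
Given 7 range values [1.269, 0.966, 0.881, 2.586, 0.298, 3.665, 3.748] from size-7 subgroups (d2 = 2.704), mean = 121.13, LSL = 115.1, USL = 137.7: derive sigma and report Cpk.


R_bar = (1.269 + 0.966 + 0.881 + 2.586 + 0.298 + 3.665 + 3.748) / 7 = 1.9161429
sigma = R_bar / d2 = 1.9161429 / 2.704 = 0.70863273
Cp = (USL - LSL)/(6*sigma) = (137.7 - 115.1)/(6*0.70863273) = 5.3154
Cpu = (137.7 - 121.13)/(3*0.70863273) = 7.7944
Cpl = (121.13 - 115.1)/(3*0.70863273) = 2.8364
Cpk = min(Cpu, Cpl) = 2.8364

2.8364


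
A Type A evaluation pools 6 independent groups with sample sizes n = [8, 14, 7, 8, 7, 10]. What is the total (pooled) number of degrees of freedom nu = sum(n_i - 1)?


nu = sum_i (n_i - 1)
nu = ((8 - 1) + (14 - 1) + (7 - 1) + (8 - 1) + (7 - 1) + (10 - 1))
nu = 7 + 13 + 6 + 7 + 6 + 9
nu = 48

48


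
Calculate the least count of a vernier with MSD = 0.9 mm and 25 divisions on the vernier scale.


LC = MSD / n_div
= 0.9 / 25
= 0.0360

0.0360


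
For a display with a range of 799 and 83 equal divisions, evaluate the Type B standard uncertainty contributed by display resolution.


resolution = range / divisions
resolution = 799 / 83 = 9.626506
u_res = resolution / (2*sqrt(3))
u_res = 9.626506 / 3.4641016
u_res = 2.7789

2.7789


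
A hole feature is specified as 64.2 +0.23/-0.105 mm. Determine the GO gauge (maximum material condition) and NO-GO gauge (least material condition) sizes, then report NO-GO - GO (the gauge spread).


GO = nominal - lower_tol (smallest hole = maximum material condition)
GO = 64.2 - 0.105 = 64.095
NO-GO = nominal + upper_tol (largest hole = least material condition)
NO-GO = 64.2 + 0.23 = 64.43
spread = NO-GO - GO = 64.43 - 64.095 = 0.3350

0.3350


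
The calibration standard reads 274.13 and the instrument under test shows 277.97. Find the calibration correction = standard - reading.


Correction = standard - reading
= 274.13 - 277.97
= -3.8400

-3.8400


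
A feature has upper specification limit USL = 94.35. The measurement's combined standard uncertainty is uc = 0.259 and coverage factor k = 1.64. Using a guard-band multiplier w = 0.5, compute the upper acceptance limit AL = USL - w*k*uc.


U = k * uc = 1.64 * 0.259 = 0.42476
guard band g = w * U = 0.5 * 0.42476 = 0.21238
AL = USL - g = 94.35 - 0.21238
AL = 94.1376

94.1376


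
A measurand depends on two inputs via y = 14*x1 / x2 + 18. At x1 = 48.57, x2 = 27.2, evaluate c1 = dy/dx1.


y = 14*x1 / x2 + 18
dy/dx1 = 14/x2
Evaluate at x2 = 27.2: c1 = 14 / 27.2
c1 = 0.5147

0.5147


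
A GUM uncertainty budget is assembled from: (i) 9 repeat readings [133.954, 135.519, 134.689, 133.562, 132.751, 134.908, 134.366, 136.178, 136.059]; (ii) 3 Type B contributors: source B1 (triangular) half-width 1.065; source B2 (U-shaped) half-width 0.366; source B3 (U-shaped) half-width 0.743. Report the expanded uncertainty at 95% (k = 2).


mean = (133.954 + 135.519 + 134.689 + 133.562 + 132.751 + 134.908 + 134.366 + 136.178 + 136.059) / 9 = 134.6651111
s = sqrt(sum((x - mean)^2)/(n-1)) = 1.1454406
u_A = s / sqrt(n) = 1.1454406 / sqrt(9) = 0.38181353
u_B1 = 1.065 / sqrt(6) = 0.43478443
u_B2 = 0.366 / sqrt(2) = 0.25880108
u_B3 = 0.743 / sqrt(2) = 0.52538034
uc = sqrt(0.38181353^2 + 0.43478443^2 + 0.25880108^2 + 0.52538034^2) = 0.8232992
U = k * uc = 2 * 0.8232992
U = 1.6466

1.6466


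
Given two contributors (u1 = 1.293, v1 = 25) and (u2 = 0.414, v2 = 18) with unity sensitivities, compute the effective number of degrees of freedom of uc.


uc = sqrt(u1^2 + u2^2) = sqrt(1.293^2 + 0.414^2) = 1.3576616
v_eff = uc^4 / (u1^4/v1 + u2^4/v2)
= 1.3576616^4 / (1.293^4/25 + 0.414^4/18)
= 3.3975522 / 0.1134352
v_eff = 29.9515

29.9515


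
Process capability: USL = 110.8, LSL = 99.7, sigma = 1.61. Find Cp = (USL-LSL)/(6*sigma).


Cp = (USL - LSL) / (6 * sigma)
= (110.8 - 99.7) / (6 * 1.61)
= 11.1000 / 9.6600
= 1.1491

1.1491


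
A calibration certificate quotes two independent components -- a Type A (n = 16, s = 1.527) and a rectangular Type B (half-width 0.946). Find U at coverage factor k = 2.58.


u_A = s / sqrt(n) = 1.527 / sqrt(16) = 0.38175
u_B = half_width / sqrt(3) = 0.946 / sqrt(3) = 0.54617335
uc = sqrt(u_A^2 + u_B^2) = sqrt(0.38175^2 + 0.54617335^2) = 0.66636206
U = k * uc = 2.58 * 0.66636206
U = 1.7192

1.7192


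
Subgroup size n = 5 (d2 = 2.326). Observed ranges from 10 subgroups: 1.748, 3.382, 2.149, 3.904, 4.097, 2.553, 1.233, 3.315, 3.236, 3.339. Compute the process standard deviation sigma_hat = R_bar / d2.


R_bar = (1.748 + 3.382 + 2.149 + 3.904 + 4.097 + 2.553 + 1.233 + 3.315 + 3.236 + 3.339) / 10
R_bar = 28.956 / 10 = 2.8956
sigma_hat = R_bar / d2 = 2.8956 / 2.326 = 1.2449

1.2449


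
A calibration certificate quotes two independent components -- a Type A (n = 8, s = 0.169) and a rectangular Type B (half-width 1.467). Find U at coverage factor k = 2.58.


u_A = s / sqrt(n) = 0.169 / sqrt(8) = 0.059750523
u_B = half_width / sqrt(3) = 1.467 / sqrt(3) = 0.84697284
uc = sqrt(u_A^2 + u_B^2) = sqrt(0.059750523^2 + 0.84697284^2) = 0.8490778
U = k * uc = 2.58 * 0.8490778
U = 2.1906

2.1906


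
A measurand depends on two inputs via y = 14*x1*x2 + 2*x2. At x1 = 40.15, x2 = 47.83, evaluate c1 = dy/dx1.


y = 14*x1*x2 + 2*x2
dy/dx1 = 14*x2
Evaluate at x2 = 47.83: c1 = 14 * 47.83
c1 = 669.6200

669.6200


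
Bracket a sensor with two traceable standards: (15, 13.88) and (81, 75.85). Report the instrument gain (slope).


slope = (y2 - y1) / (x2 - x1)
= (75.85 - 13.88) / (81 - 15)
= 61.9700 / 66
= 0.9389

0.9389


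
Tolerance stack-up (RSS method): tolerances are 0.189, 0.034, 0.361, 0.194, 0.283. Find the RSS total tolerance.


RSS = sqrt(0.189^2 + 0.034^2 + 0.361^2 + 0.194^2 + 0.283^2)
= sqrt(0.284923)
= 0.5338

0.5338


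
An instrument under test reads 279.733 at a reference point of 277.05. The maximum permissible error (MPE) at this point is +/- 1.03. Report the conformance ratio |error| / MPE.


e = indication - reference = 279.733 - 277.05 = 2.6830
|e| = 2.6830
ratio = |e| / MPE = 2.6830 / 1.03
ratio = 2.6049

2.6049


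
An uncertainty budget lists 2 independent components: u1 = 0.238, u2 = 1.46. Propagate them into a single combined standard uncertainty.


uc = sqrt(0.238^2 + 1.46^2)
uc = sqrt(2.188244)
uc = 1.4793

1.4793


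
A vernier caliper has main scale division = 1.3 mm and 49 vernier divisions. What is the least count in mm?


LC = MSD / n_div
= 1.3 / 49
= 0.0265

0.0265


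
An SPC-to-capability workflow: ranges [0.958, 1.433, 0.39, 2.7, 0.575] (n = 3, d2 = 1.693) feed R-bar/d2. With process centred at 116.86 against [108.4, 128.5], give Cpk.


R_bar = (0.958 + 1.433 + 0.39 + 2.7 + 0.575) / 5 = 1.2112
sigma = R_bar / d2 = 1.2112 / 1.693 = 0.71541642
Cp = (USL - LSL)/(6*sigma) = (128.5 - 108.4)/(6*0.71541642) = 4.6826
Cpu = (128.5 - 116.86)/(3*0.71541642) = 5.4234
Cpl = (116.86 - 108.4)/(3*0.71541642) = 3.9418
Cpk = min(Cpu, Cpl) = 3.9418

3.9418


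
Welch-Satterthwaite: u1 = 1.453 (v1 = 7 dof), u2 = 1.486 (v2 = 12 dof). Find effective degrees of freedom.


uc = sqrt(u1^2 + u2^2) = sqrt(1.453^2 + 1.486^2) = 2.0783178
v_eff = uc^4 / (u1^4/v1 + u2^4/v2)
= 2.0783178^4 / (1.453^4/7 + 1.486^4/12)
= 18.657258 / 1.0430875
v_eff = 17.8866

17.8866


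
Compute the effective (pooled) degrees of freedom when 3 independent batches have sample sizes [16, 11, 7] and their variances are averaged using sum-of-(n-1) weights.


nu = sum_i (n_i - 1)
nu = ((16 - 1) + (11 - 1) + (7 - 1))
nu = 15 + 10 + 6
nu = 31

31


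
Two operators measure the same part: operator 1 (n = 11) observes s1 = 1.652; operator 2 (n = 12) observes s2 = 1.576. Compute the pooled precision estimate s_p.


s_p = sqrt(((n1-1)*s1^2 + (n2-1)*s2^2) / (n1+n2-2))
numerator = (11-1)*1.652^2 + (12-1)*1.576^2 = 27.29104 + 27.321536 = 54.612576
denominator = 11 + 12 - 2 = 21
s_p^2 = 54.612576 / 21 = 2.6005989
s_p = sqrt(2.6005989) = 1.6126

1.6126


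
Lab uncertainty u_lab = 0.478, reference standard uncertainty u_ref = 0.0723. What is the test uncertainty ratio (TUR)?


TUR = u_lab / u_ref
= 0.478 / 0.0723
= 6.6113

6.6113


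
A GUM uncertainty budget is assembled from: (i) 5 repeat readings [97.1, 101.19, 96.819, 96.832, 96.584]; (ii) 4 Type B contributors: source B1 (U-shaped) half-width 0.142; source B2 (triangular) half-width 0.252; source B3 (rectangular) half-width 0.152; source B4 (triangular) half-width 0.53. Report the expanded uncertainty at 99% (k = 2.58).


mean = (97.1 + 101.19 + 96.819 + 96.832 + 96.584) / 5 = 97.705
s = sqrt(sum((x - mean)^2)/(n-1)) = 1.9567202
u_A = s / sqrt(n) = 1.9567202 / sqrt(5) = 0.87507188
u_B1 = 0.142 / sqrt(2) = 0.10040916
u_B2 = 0.252 / sqrt(6) = 0.10287857
u_B3 = 0.152 / sqrt(3) = 0.087757241
u_B4 = 0.53 / sqrt(6) = 0.21637159
uc = sqrt(0.87507188^2 + 0.10040916^2 + 0.10287857^2 + 0.087757241^2 + 0.21637159^2) = 0.91702497
U = k * uc = 2.58 * 0.91702497
U = 2.3659

2.3659


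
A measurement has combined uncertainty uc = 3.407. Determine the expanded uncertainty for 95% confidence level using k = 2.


U = k * uc
U = 2 * 3.407
U = 6.8140

6.8140


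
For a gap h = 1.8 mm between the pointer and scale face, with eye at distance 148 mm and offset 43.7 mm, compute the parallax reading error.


error = h * offset / d
= 1.8 * 43.7 / 148
= 0.5315

0.5315


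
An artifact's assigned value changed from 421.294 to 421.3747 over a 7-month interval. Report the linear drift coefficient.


rate = (v2 - v1) / months
= (421.3747 - 421.294) / 7
= 0.0807 / 7
= 0.0115

0.0115


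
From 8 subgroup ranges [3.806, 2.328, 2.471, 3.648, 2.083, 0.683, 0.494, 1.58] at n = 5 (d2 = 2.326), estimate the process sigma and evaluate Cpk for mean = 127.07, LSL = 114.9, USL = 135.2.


R_bar = (3.806 + 2.328 + 2.471 + 3.648 + 2.083 + 0.683 + 0.494 + 1.58) / 8 = 2.136625
sigma = R_bar / d2 = 2.136625 / 2.326 = 0.9185834
Cp = (USL - LSL)/(6*sigma) = (135.2 - 114.9)/(6*0.9185834) = 3.6832
Cpu = (135.2 - 127.07)/(3*0.9185834) = 2.9502
Cpl = (127.07 - 114.9)/(3*0.9185834) = 4.4162
Cpk = min(Cpu, Cpl) = 2.9502

2.9502


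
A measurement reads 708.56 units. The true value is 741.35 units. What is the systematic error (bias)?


Systematic error = measured - true
= 708.56 - 741.35
= -32.7900

-32.7900


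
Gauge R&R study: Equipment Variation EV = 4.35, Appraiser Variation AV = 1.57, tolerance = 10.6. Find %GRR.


GRR = sqrt(EV^2 + AV^2) = sqrt(4.35^2 + 1.57^2) = 4.6246513
%GRR = GRR / tol * 100 = 4.6246513 / 10.6 * 100
%GRR = 43.6288

43.6288


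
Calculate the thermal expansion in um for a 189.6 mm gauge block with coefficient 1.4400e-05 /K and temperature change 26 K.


dL = L * alpha * dT
= 189.6 * 1.4400e-05 * 26
= 0.0709862 mm
dL_um = 0.0709862 * 1000 = 70.9862 um

70.9862


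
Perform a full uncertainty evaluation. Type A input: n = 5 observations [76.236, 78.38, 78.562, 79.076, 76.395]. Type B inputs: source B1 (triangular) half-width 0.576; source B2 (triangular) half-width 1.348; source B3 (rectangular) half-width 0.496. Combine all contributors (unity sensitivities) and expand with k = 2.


mean = (76.236 + 78.38 + 78.562 + 79.076 + 76.395) / 5 = 77.7298
s = sqrt(sum((x - mean)^2)/(n-1)) = 1.3172605
u_A = s / sqrt(n) = 1.3172605 / sqrt(5) = 0.5890968
u_B1 = 0.576 / sqrt(6) = 0.23515102
u_B2 = 1.348 / sqrt(6) = 0.5503187
u_B3 = 0.496 / sqrt(3) = 0.28636573
uc = sqrt(0.5890968^2 + 0.23515102^2 + 0.5503187^2 + 0.28636573^2) = 0.88723562
U = k * uc = 2 * 0.88723562
U = 1.7745

1.7745


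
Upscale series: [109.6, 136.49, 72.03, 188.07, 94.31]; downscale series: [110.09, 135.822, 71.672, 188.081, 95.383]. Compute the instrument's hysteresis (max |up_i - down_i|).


|109.6 - 110.09| = 0.4900
|136.49 - 135.822| = 0.6680
|72.03 - 71.672| = 0.3580
|188.07 - 188.081| = 0.0110
|94.31 - 95.383| = 1.0730
hysteresis = max(diffs) = 1.0730

1.0730


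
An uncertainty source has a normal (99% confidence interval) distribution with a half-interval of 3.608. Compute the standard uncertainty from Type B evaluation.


u_B = half_width / 2.576
u_B = 3.608 / 2.576
u_B = 1.4006

1.4006


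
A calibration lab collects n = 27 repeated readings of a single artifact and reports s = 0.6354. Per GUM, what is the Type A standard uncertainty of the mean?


u_A = s / sqrt(n)
u_A = 0.6354 / sqrt(27)
u_A = 0.6354 / 5.1961524
u_A = 0.1223

0.1223


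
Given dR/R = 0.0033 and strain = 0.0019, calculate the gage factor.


GF = (dR/R) / epsilon
= 0.0033 / 0.0019
= 1.7368

1.7368


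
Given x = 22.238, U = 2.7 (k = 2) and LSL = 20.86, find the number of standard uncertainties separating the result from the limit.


u = U / k = 2.7 / 2 = 1.35
margin = |LSL - x| = |20.86 - 22.238| = 1.378
z = margin / u = 1.378 / 1.35
z = 1.0207

1.0207


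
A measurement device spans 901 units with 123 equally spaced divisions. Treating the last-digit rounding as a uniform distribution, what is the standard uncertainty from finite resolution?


resolution = range / divisions
resolution = 901 / 123 = 7.3252033
u_res = resolution / (2*sqrt(3))
u_res = 7.3252033 / 3.4641016
u_res = 2.1146

2.1146


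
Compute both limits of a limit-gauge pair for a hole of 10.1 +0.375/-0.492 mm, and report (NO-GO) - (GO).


GO = nominal - lower_tol (smallest hole = maximum material condition)
GO = 10.1 - 0.492 = 9.608
NO-GO = nominal + upper_tol (largest hole = least material condition)
NO-GO = 10.1 + 0.375 = 10.475
spread = NO-GO - GO = 10.475 - 9.608 = 0.8670

0.8670


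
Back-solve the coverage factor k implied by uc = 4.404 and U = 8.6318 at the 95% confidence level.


k = U / uc
k = 8.6318 / 4.404
k = 1.96

1.96


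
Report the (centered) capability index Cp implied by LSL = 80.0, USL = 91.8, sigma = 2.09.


Cp = (USL - LSL) / (6 * sigma)
= (91.8 - 80.0) / (6 * 2.09)
= 11.8000 / 12.5400
= 0.9410

0.9410


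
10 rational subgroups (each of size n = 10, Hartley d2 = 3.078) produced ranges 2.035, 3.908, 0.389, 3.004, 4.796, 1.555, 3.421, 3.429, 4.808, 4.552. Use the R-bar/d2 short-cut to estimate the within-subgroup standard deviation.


R_bar = (2.035 + 3.908 + 0.389 + 3.004 + 4.796 + 1.555 + 3.421 + 3.429 + 4.808 + 4.552) / 10
R_bar = 31.897 / 10 = 3.1897
sigma_hat = R_bar / d2 = 3.1897 / 3.078 = 1.0363

1.0363


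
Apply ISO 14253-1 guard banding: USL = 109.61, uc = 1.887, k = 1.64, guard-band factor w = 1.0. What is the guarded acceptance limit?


U = k * uc = 1.64 * 1.887 = 3.09468
guard band g = w * U = 1.0 * 3.09468 = 3.09468
AL = USL - g = 109.61 - 3.09468
AL = 106.5153

106.5153


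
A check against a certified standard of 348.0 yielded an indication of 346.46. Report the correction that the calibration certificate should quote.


Correction = standard - reading
= 348.0 - 346.46
= 1.5400

1.5400


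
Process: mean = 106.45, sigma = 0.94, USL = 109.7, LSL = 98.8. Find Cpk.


Cpu = (USL - mean) / (3*sigma) = (109.7 - 106.45) / (3*0.94) = 1.1525
Cpl = (mean - LSL) / (3*sigma) = (106.45 - 98.8) / (3*0.94) = 2.7128
Cpk = min(Cpu, Cpl) = 1.1525

1.1525


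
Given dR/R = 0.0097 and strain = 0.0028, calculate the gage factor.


GF = (dR/R) / epsilon
= 0.0097 / 0.0028
= 3.4643

3.4643


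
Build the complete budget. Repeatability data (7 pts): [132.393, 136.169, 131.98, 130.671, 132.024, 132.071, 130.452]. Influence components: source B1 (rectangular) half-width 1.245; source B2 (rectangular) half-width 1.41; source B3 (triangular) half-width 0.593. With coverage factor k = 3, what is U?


mean = (132.393 + 136.169 + 131.98 + 130.671 + 132.024 + 132.071 + 130.452) / 7 = 132.2514286
s = sqrt(sum((x - mean)^2)/(n-1)) = 1.8824212
u_A = s / sqrt(n) = 1.8824212 / sqrt(7) = 0.71148834
u_B1 = 1.245 / sqrt(3) = 0.71880109
u_B2 = 1.41 / sqrt(3) = 0.81406388
u_B3 = 0.593 / sqrt(6) = 0.24209124
uc = sqrt(0.71148834^2 + 0.71880109^2 + 0.81406388^2 + 0.24209124^2) = 1.3206812
U = k * uc = 3 * 1.3206812
U = 3.9620

3.9620


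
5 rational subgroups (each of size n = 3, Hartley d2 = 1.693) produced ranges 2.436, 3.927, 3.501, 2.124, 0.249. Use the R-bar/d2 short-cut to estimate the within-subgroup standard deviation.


R_bar = (2.436 + 3.927 + 3.501 + 2.124 + 0.249) / 5
R_bar = 12.237 / 5 = 2.4474
sigma_hat = R_bar / d2 = 2.4474 / 1.693 = 1.4456

1.4456


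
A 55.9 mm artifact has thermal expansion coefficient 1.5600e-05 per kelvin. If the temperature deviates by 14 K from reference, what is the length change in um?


dL = L * alpha * dT
= 55.9 * 1.5600e-05 * 14
= 0.0122086 mm
dL_um = 0.0122086 * 1000 = 12.2086 um

12.2086


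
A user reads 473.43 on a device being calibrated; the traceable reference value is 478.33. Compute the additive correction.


Correction = standard - reading
= 478.33 - 473.43
= 4.9000

4.9000


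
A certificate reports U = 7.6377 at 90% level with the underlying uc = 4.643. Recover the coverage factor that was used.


k = U / uc
k = 7.6377 / 4.643
k = 1.645

1.645


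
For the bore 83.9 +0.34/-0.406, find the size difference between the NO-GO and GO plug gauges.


GO = nominal - lower_tol (smallest hole = maximum material condition)
GO = 83.9 - 0.406 = 83.494
NO-GO = nominal + upper_tol (largest hole = least material condition)
NO-GO = 83.9 + 0.34 = 84.24
spread = NO-GO - GO = 84.24 - 83.494 = 0.7460

0.7460


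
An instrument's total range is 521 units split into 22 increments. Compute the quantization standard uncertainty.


resolution = range / divisions
resolution = 521 / 22 = 23.681818
u_res = resolution / (2*sqrt(3))
u_res = 23.681818 / 3.4641016
u_res = 6.8364

6.8364


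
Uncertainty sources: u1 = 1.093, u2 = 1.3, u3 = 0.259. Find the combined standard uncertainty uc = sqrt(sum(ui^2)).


uc = sqrt(1.093^2 + 1.3^2 + 0.259^2)
uc = sqrt(2.95173)
uc = 1.7181

1.7181
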